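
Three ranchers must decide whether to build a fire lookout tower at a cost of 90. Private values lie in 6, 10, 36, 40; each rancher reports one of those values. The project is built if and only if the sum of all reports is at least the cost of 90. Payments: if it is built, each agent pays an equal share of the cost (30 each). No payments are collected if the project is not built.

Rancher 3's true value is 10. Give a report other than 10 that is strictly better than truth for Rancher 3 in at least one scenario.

6

Suppose Rancher 1 reports 40 and Rancher 2 reports 40.
Report 10: project built, pays 30, utility 10 - 30 = -20.
Report 6: project not built, utility 0.
So reporting 6 beats truth here (0 > -20).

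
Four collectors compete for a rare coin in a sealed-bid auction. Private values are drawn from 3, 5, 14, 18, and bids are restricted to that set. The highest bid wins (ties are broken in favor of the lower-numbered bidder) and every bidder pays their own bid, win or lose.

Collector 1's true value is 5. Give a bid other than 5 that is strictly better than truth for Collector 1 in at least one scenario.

3

Suppose Collector 2 bids 3, Collector 3 bids 3 and Collector 4 bids 3.
Bid 5: wins, pays 5, utility 5 - 5 = 0.
Bid 3: wins, pays 3, utility 5 - 3 = 2.
So bidding 3 beats truth here (2 > 0).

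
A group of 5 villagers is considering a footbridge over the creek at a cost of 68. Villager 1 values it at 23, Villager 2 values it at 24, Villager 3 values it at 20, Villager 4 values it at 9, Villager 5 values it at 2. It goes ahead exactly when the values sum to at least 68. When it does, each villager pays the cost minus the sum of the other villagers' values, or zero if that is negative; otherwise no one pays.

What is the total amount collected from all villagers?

37

Total value 78 ≥ cost 68, so it is built.
Villager 1: others sum to 55; max(0, 68 - 55) = 13.
Villager 2: others sum to 54; max(0, 68 - 54) = 14.
Villager 3: others sum to 58; max(0, 68 - 58) = 10.
Villager 4: others sum to 69; max(0, 68 - 69) = 0.
Villager 5: others sum to 76; max(0, 68 - 76) = 0.
Total collected = 13 + 14 + 10 + 0 + 0 = 37.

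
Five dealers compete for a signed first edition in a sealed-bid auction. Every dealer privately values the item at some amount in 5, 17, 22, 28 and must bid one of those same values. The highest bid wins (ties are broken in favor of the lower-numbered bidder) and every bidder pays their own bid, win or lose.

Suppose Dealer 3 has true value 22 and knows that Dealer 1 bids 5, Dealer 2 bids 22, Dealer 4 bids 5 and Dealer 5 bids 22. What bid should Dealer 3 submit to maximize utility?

5

Bid 5: loses but pays 5, utility -5.
Bid 17: loses but pays 17, utility -17.
Bid 22: loses but pays 22, utility -22.
Bid 28: wins, pays 28, utility 22 - 28 = -6.
The best choice is 5 with utility -5.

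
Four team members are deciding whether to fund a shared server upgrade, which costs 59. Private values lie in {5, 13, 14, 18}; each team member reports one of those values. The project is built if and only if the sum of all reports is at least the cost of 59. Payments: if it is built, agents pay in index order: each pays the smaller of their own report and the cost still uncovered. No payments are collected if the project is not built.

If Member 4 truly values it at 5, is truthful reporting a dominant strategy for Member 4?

Check each profile of the others' reports and compare truth against every alternative report.
Others report (14, 14, 18): truth gives 0, best alternative gives -8.
Others report (14, 18, 14): truth gives 0, best alternative gives -8.
Others report (18, 14, 14): truth gives 0, best alternative gives -8.
Others report (13, 18, 18): truth gives 0, best alternative gives -5.
Others report (18, 13, 18): truth gives 0, best alternative gives -5.
Others report (18, 18, 13): truth gives 0, best alternative gives -5.
(Remaining 58 profiles checked similarly; truth is weakly best in each.)
In every case the truthful report is at least as good as any alternative, so it is a dominant strategy.

Yes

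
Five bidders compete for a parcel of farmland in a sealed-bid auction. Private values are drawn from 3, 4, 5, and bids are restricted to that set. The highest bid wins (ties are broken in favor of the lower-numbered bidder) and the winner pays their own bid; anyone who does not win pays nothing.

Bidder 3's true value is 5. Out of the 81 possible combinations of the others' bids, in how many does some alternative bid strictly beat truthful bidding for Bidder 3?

4

Others bid (3, 3, 3, 3): truth gives 0; bid 4 gives 1 > 0. Violating.
Others bid (3, 3, 3, 4): truth gives 0; bid 4 gives 1 > 0. Violating.
Others bid (3, 3, 4, 3): truth gives 0; bid 4 gives 1 > 0. Violating.
Others bid (3, 3, 4, 4): truth gives 0; bid 4 gives 1 > 0. Violating.
Others bid (3, 3, 3, 5): truth gives 0; no alternative beats it.
Others bid (3, 3, 4, 5): truth gives 0; no alternative beats it.
(Checking all 81 profiles: 4 have a profitable deviation, 77 do not.)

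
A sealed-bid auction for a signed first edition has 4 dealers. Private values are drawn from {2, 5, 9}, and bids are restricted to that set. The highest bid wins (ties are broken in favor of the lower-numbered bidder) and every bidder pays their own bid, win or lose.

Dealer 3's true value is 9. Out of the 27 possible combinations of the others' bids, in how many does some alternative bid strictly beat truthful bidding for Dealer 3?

Others bid (2, 2, 2): truth gives 0; bid 5 gives 4 > 0. Violating.
Others bid (2, 2, 5): truth gives 0; bid 5 gives 4 > 0. Violating.
Others bid (2, 9, 2): truth gives -9; bid 2 gives -2 > -9. Violating.
Others bid (2, 9, 5): truth gives -9; bid 2 gives -2 > -9. Violating.
Others bid (2, 2, 9): truth gives 0; no alternative beats it.
Others bid (2, 5, 2): truth gives 0; no alternative beats it.
(Checking all 27 profiles: 17 have a profitable deviation, 10 do not.)

17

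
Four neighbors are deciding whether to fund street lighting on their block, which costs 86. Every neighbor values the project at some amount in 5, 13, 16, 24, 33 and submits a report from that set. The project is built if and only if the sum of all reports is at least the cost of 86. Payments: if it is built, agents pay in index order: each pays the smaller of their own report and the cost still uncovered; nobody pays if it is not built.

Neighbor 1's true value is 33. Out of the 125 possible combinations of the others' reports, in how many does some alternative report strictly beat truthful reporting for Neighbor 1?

Others report (5, 24, 33): truth gives 0; report 24 gives 9 > 0. Violating.
Others report (5, 33, 24): truth gives 0; report 24 gives 9 > 0. Violating.
Others report (5, 33, 33): truth gives 0; report 16 gives 17 > 0. Violating.
Others report (13, 16, 33): truth gives 0; report 24 gives 9 > 0. Violating.
Others report (5, 5, 5): truth gives 0; no alternative beats it.
Others report (5, 5, 13): truth gives 0; no alternative beats it.
(Checking all 125 profiles: 47 have a profitable deviation, 78 do not.)

47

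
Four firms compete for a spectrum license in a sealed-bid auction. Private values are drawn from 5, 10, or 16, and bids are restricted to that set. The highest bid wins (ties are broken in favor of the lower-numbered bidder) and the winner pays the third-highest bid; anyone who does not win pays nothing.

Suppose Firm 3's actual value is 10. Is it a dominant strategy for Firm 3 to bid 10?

No

Consider the case where Firm 1 bids 5, Firm 2 bids 5 and Firm 4 bids 16.
Truthful bid 10: loses, pays 0, utility 0.
Bid 16 instead: wins, pays 5, utility 10 - 5 = 5.
Since 5 > 0, bidding 16 is strictly better here, so truthful bidding is not dominant.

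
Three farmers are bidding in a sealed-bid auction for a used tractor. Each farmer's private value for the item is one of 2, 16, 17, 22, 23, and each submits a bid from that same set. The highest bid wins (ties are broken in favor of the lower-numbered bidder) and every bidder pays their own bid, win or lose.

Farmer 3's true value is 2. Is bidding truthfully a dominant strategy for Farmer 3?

Yes

Check each profile of the others' bids and compare truth against every alternative bid.
Others bid (2, 17): truth gives -2, best alternative gives -16.
Others bid (2, 22): truth gives -2, best alternative gives -16.
Others bid (2, 23): truth gives -2, best alternative gives -16.
Others bid (16, 17): truth gives -2, best alternative gives -16.
Others bid (16, 22): truth gives -2, best alternative gives -16.
Others bid (16, 23): truth gives -2, best alternative gives -16.
(Remaining 19 profiles checked similarly; truth is weakly best in each.)
In every case the truthful bid is at least as good as any alternative, so it is a dominant strategy.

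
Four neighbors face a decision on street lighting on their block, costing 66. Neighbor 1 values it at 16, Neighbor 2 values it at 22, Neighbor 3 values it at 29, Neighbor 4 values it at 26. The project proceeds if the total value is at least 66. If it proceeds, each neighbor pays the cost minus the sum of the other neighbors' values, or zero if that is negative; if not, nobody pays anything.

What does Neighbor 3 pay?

Total value 93 ≥ cost 66, so the project is built.
The other neighbors' values sum to 64.
Cost minus that sum is 66 - 64 = 2.

2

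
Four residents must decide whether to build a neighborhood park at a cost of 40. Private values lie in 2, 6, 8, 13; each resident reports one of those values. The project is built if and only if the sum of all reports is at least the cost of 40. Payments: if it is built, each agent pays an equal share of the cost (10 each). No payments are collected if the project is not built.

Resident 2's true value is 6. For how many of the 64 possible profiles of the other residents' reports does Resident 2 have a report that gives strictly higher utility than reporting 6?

Others report (8, 13, 13): truth gives -4; report 2 gives 0 > -4. Violating.
Others report (13, 8, 13): truth gives -4; report 2 gives 0 > -4. Violating.
Others report (13, 13, 8): truth gives -4; report 2 gives 0 > -4. Violating.
Others report (2, 2, 2): truth gives 0; no alternative beats it.
Others report (2, 2, 6): truth gives 0; no alternative beats it.
(Checking all 64 profiles: 3 have a profitable deviation, 61 do not.)

3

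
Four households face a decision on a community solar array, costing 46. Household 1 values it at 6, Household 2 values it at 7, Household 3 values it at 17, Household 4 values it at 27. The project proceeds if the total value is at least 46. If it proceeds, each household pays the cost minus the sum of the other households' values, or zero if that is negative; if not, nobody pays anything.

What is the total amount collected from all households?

22

Total value 57 ≥ cost 46, so it is built.
Household 1: others sum to 51; max(0, 46 - 51) = 0.
Household 2: others sum to 50; max(0, 46 - 50) = 0.
Household 3: others sum to 40; max(0, 46 - 40) = 6.
Household 4: others sum to 30; max(0, 46 - 30) = 16.
Total collected = 0 + 0 + 6 + 16 = 22.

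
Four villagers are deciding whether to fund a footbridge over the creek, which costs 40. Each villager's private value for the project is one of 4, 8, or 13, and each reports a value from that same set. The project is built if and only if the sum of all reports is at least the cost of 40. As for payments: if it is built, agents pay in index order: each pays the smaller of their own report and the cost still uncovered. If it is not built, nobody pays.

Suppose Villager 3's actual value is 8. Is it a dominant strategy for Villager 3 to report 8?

Consider the case where Villager 1 reports 13, Villager 2 reports 13 and Villager 4 reports 13.
Truthful report 8: project built, pays 8, utility 8 - 8 = 0.
Report 4 instead: project built, pays 4, utility 8 - 4 = 4.
Since 4 > 0, reporting 4 is strictly better here, so truthful reporting is not dominant.

No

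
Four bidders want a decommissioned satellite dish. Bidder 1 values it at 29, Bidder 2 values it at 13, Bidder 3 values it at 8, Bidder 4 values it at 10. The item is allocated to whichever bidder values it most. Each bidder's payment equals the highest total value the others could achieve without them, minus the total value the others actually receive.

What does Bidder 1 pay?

13

Bidder 1 has the highest value and receives the item.
Without Bidder 1, the item would go to the next-highest value, 13, so the others could achieve 13.
With Bidder 1 present and winning, the others receive nothing, so their total is 0.
Payment = 13 - 0 = 13.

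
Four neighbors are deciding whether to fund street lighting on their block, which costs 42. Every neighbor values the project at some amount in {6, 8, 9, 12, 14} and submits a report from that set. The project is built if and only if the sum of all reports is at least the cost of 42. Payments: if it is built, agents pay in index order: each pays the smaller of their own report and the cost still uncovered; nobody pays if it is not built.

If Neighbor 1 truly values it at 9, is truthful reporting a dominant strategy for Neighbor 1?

Consider the case where Neighbor 2 reports 6, Neighbor 3 reports 14 and Neighbor 4 reports 14.
Truthful report 9: project built, pays 9, utility 9 - 9 = 0.
Report 8 instead: project built, pays 8, utility 9 - 8 = 1.
Since 1 > 0, reporting 8 is strictly better here, so truthful reporting is not dominant.

No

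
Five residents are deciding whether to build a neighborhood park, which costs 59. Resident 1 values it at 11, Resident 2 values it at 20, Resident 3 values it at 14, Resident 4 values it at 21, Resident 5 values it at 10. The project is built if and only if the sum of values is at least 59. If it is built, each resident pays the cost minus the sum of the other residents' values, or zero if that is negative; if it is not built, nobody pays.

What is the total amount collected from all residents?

Total value 76 ≥ cost 59, so it is built.
Resident 1: others sum to 65; max(0, 59 - 65) = 0.
Resident 2: others sum to 56; max(0, 59 - 56) = 3.
Resident 3: others sum to 62; max(0, 59 - 62) = 0.
Resident 4: others sum to 55; max(0, 59 - 55) = 4.
Resident 5: others sum to 66; max(0, 59 - 66) = 0.
Total collected = 0 + 3 + 0 + 4 + 0 = 7.

7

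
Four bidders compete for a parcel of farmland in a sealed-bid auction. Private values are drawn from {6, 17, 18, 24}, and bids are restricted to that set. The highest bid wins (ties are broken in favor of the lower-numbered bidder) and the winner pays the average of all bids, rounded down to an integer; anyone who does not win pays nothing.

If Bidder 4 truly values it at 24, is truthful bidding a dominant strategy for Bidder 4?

No

Consider the case where Bidder 1 bids 6, Bidder 2 bids 6 and Bidder 3 bids 6.
Truthful bid 24: wins, pays 10, utility 24 - 10 = 14.
Bid 17 instead: wins, pays 8, utility 24 - 8 = 16.
Since 16 > 14, bidding 17 is strictly better here, so truthful bidding is not dominant.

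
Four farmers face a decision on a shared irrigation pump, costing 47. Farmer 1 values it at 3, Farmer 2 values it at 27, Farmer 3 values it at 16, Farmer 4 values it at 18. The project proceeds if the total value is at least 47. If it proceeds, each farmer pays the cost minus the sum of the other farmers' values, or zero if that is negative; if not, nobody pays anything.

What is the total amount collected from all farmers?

Total value 64 ≥ cost 47, so it is built.
Farmer 1: others sum to 61; max(0, 47 - 61) = 0.
Farmer 2: others sum to 37; max(0, 47 - 37) = 10.
Farmer 3: others sum to 48; max(0, 47 - 48) = 0.
Farmer 4: others sum to 46; max(0, 47 - 46) = 1.
Total collected = 0 + 10 + 0 + 1 = 11.

11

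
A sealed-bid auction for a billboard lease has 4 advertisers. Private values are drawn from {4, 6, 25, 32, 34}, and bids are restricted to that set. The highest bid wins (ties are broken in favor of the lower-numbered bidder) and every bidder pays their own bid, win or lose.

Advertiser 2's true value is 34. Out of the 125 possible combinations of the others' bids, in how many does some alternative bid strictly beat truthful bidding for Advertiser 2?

Others bid (4, 4, 4): truth gives 0; bid 6 gives 28 > 0. Violating.
Others bid (4, 4, 6): truth gives 0; bid 6 gives 28 > 0. Violating.
Others bid (4, 4, 25): truth gives 0; bid 25 gives 9 > 0. Violating.
Others bid (4, 4, 32): truth gives 0; bid 32 gives 2 > 0. Violating.
Others bid (4, 4, 34): truth gives 0; no alternative beats it.
Others bid (4, 6, 34): truth gives 0; no alternative beats it.
(Checking all 125 profiles: 73 have a profitable deviation, 52 do not.)

73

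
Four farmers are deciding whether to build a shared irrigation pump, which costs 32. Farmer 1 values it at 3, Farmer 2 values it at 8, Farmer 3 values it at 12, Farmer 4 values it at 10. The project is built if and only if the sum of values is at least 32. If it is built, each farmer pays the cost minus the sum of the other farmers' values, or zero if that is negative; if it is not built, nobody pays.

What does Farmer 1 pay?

Total value 33 ≥ cost 32, so the project is built.
The other farmers' values sum to 30.
Cost minus that sum is 32 - 30 = 2.

2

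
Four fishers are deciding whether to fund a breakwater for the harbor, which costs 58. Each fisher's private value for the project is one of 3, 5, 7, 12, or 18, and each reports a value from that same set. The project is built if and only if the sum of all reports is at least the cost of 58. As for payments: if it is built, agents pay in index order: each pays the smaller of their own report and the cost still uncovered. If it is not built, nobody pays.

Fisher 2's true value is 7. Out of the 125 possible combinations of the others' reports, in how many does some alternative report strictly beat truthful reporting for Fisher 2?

Others report (18, 18, 18): truth gives 0; report 5 gives 2 > 0. Violating.
Others report (3, 3, 3): truth gives 0; no alternative beats it.
Others report (3, 3, 5): truth gives 0; no alternative beats it.
(Checking all 125 profiles: 1 has a profitable deviation, 124 do not.)

1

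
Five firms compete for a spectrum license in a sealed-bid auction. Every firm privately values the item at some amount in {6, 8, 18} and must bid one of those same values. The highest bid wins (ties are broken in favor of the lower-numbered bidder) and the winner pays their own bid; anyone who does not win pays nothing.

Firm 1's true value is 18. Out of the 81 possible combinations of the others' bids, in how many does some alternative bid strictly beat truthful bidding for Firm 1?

Others bid (6, 6, 6, 6): truth gives 0; bid 6 gives 12 > 0. Violating.
Others bid (6, 6, 6, 8): truth gives 0; bid 8 gives 10 > 0. Violating.
Others bid (6, 6, 8, 6): truth gives 0; bid 8 gives 10 > 0. Violating.
Others bid (6, 6, 8, 8): truth gives 0; bid 8 gives 10 > 0. Violating.
Others bid (6, 6, 6, 18): truth gives 0; no alternative beats it.
Others bid (6, 6, 8, 18): truth gives 0; no alternative beats it.
(Checking all 81 profiles: 16 have a profitable deviation, 65 do not.)

16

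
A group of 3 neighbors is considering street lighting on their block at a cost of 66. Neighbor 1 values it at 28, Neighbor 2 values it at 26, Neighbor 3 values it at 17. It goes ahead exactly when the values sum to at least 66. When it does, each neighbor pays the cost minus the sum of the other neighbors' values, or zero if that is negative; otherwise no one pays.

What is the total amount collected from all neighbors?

Total value 71 ≥ cost 66, so it is built.
Neighbor 1: others sum to 43; max(0, 66 - 43) = 23.
Neighbor 2: others sum to 45; max(0, 66 - 45) = 21.
Neighbor 3: others sum to 54; max(0, 66 - 54) = 12.
Total collected = 23 + 21 + 12 = 56.

56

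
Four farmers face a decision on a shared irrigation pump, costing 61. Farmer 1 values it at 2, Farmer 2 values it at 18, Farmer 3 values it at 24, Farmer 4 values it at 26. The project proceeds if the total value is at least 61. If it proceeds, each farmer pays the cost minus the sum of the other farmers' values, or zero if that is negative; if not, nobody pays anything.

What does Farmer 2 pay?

9

Total value 70 ≥ cost 61, so the project is built.
The other farmers' values sum to 52.
Cost minus that sum is 61 - 52 = 9.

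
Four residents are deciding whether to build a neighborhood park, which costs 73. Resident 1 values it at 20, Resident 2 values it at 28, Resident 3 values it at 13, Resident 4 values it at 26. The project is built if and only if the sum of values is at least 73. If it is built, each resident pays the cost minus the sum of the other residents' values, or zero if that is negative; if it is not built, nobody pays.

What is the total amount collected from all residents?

32

Total value 87 ≥ cost 73, so it is built.
Resident 1: others sum to 67; max(0, 73 - 67) = 6.
Resident 2: others sum to 59; max(0, 73 - 59) = 14.
Resident 3: others sum to 74; max(0, 73 - 74) = 0.
Resident 4: others sum to 61; max(0, 73 - 61) = 12.
Total collected = 6 + 14 + 0 + 12 = 32.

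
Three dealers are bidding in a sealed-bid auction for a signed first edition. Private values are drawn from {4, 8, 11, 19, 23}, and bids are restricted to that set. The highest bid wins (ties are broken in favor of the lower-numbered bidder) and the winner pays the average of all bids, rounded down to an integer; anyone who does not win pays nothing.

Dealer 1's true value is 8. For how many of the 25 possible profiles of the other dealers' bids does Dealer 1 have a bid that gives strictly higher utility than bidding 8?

Others bid (4, 4): truth gives 3; bid 4 gives 4 > 3. Violating.
Others bid (4, 8): truth gives 2; no alternative beats it.
Others bid (4, 11): truth gives 0; no alternative beats it.
(Checking all 25 profiles: 1 has a profitable deviation, 24 do not.)

1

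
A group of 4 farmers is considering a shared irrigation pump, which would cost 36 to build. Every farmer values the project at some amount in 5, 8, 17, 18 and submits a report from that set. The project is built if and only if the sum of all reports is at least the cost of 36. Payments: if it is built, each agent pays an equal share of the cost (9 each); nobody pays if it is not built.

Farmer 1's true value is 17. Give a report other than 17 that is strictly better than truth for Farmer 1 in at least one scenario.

Suppose Farmer 2 reports 5, Farmer 3 reports 5 and Farmer 4 reports 8.
Report 17: project not built, utility 0.
Report 18: project built, pays 9, utility 17 - 9 = 8.
So reporting 18 beats truth here (8 > 0).

18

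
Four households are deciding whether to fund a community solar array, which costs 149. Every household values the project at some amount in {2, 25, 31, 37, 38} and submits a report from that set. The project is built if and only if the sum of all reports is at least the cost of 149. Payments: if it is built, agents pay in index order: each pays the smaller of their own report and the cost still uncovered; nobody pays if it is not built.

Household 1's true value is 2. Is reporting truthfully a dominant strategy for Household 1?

Yes

Check each profile of the others' reports and compare truth against every alternative report.
Others report (2, 2, 2): truth gives 0, best alternative gives 0.
Others report (2, 2, 25): truth gives 0, best alternative gives 0.
Others report (2, 2, 31): truth gives 0, best alternative gives 0.
Others report (2, 2, 37): truth gives 0, best alternative gives 0.
Others report (2, 2, 38): truth gives 0, best alternative gives 0.
Others report (2, 25, 2): truth gives 0, best alternative gives 0.
(Remaining 119 profiles checked similarly; truth is weakly best in each.)
In every case the truthful report is at least as good as any alternative, so it is a dominant strategy.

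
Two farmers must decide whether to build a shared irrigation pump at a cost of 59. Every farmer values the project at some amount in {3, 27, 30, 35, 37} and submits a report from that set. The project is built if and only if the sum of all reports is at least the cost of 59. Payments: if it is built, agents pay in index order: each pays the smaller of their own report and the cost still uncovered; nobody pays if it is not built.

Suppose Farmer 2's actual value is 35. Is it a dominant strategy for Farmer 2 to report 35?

Check each profile of the others' reports and compare truth against every alternative report.
Others report (37): truth gives 13, best alternative gives 13.
Others report (35): truth gives 11, best alternative gives 11.
Others report (30): truth gives 6, best alternative gives 6.
Others report (27): truth gives 3, best alternative gives 3.
Others report (3): truth gives 0, best alternative gives 0.
In every case the truthful report is at least as good as any alternative, so it is a dominant strategy.

Yes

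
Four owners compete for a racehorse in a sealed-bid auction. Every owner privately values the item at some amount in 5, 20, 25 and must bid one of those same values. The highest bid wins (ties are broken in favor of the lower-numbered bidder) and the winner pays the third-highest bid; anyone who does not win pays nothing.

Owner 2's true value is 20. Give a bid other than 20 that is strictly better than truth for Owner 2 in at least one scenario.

Suppose Owner 1 bids 5, Owner 3 bids 5 and Owner 4 bids 25.
Bid 20: loses, pays 0, utility 0.
Bid 25: wins, pays 5, utility 20 - 5 = 15.
So bidding 25 beats truth here (15 > 0).

25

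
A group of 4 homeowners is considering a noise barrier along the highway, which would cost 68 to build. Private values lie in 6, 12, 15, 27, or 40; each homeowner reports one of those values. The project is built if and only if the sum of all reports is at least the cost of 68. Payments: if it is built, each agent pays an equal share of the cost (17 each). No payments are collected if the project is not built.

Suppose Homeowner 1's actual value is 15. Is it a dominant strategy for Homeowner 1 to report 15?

No

Consider the case where Homeowner 2 reports 6, Homeowner 3 reports 12 and Homeowner 4 reports 40.
Truthful report 15: project built, pays 17, utility 15 - 17 = -2.
Report 6 instead: project not built, utility 0.
Since 0 > -2, reporting 6 is strictly better here, so truthful reporting is not dominant.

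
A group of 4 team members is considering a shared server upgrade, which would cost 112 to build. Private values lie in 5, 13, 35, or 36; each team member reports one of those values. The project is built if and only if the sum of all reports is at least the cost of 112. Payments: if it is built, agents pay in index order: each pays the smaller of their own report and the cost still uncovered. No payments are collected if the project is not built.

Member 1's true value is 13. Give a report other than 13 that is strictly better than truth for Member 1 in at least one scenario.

Suppose Member 2 reports 35, Member 3 reports 36 and Member 4 reports 36.
Report 13: project built, pays 13, utility 13 - 13 = 0.
Report 5: project built, pays 5, utility 13 - 5 = 8.
So reporting 5 beats truth here (8 > 0).

5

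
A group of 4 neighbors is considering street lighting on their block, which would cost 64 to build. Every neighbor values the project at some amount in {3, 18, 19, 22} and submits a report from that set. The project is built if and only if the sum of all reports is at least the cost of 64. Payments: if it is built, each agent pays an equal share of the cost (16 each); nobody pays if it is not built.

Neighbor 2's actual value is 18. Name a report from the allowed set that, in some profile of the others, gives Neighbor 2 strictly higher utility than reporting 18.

Suppose Neighbor 1 reports 3, Neighbor 3 reports 18 and Neighbor 4 reports 22.
Report 18: project not built, utility 0.
Report 22: project built, pays 16, utility 18 - 16 = 2.
So reporting 22 beats truth here (2 > 0).

22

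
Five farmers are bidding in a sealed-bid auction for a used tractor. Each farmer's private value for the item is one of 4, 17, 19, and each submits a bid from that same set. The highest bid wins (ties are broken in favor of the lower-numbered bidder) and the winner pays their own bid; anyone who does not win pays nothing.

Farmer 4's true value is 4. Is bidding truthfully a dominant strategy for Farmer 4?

Check each profile of the others' bids and compare truth against every alternative bid.
Others bid (4, 4, 4, 4): truth gives 0, best alternative gives -13.
Others bid (4, 4, 4, 17): truth gives 0, best alternative gives -13.
Others bid (4, 4, 4, 19): truth gives 0, best alternative gives 0.
Others bid (4, 4, 17, 4): truth gives 0, best alternative gives 0.
Others bid (4, 4, 17, 17): truth gives 0, best alternative gives 0.
Others bid (4, 4, 17, 19): truth gives 0, best alternative gives 0.
(Remaining 75 profiles checked similarly; truth is weakly best in each.)
In every case the truthful bid is at least as good as any alternative, so it is a dominant strategy.

Yes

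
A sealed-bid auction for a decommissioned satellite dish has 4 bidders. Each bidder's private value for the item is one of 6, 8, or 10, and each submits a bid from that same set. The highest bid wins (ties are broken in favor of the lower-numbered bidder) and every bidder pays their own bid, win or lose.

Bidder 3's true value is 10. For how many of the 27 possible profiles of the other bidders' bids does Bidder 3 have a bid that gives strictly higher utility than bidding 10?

Others bid (6, 6, 6): truth gives 0; bid 8 gives 2 > 0. Violating.
Others bid (6, 6, 8): truth gives 0; bid 8 gives 2 > 0. Violating.
Others bid (6, 10, 6): truth gives -10; bid 6 gives -6 > -10. Violating.
Others bid (6, 10, 8): truth gives -10; bid 6 gives -6 > -10. Violating.
Others bid (6, 6, 10): truth gives 0; no alternative beats it.
Others bid (6, 8, 6): truth gives 0; no alternative beats it.
(Checking all 27 profiles: 17 have a profitable deviation, 10 do not.)

17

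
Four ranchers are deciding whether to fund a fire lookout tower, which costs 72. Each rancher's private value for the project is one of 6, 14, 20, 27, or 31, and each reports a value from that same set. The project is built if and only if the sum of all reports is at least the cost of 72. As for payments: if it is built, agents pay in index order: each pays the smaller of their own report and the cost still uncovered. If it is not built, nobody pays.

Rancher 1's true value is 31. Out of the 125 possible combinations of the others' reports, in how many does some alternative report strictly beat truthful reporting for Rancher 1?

102

Others report (6, 14, 27): truth gives 0; report 27 gives 4 > 0. Violating.
Others report (6, 14, 31): truth gives 0; report 27 gives 4 > 0. Violating.
Others report (6, 20, 20): truth gives 0; report 27 gives 4 > 0. Violating.
Others report (6, 20, 27): truth gives 0; report 20 gives 11 > 0. Violating.
Others report (6, 6, 6): truth gives 0; no alternative beats it.
Others report (6, 6, 14): truth gives 0; no alternative beats it.
(Checking all 125 profiles: 102 have a profitable deviation, 23 do not.)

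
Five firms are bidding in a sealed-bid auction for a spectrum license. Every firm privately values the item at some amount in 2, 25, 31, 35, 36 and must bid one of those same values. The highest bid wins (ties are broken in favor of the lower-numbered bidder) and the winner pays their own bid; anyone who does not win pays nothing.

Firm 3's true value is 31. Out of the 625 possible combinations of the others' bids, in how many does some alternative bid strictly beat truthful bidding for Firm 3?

Others bid (2, 2, 2, 2): truth gives 0; bid 25 gives 6 > 0. Violating.
Others bid (2, 2, 2, 25): truth gives 0; bid 25 gives 6 > 0. Violating.
Others bid (2, 2, 25, 2): truth gives 0; bid 25 gives 6 > 0. Violating.
Others bid (2, 2, 25, 25): truth gives 0; bid 25 gives 6 > 0. Violating.
Others bid (2, 2, 2, 31): truth gives 0; no alternative beats it.
Others bid (2, 2, 2, 35): truth gives 0; no alternative beats it.
(Checking all 625 profiles: 4 have a profitable deviation, 621 do not.)

4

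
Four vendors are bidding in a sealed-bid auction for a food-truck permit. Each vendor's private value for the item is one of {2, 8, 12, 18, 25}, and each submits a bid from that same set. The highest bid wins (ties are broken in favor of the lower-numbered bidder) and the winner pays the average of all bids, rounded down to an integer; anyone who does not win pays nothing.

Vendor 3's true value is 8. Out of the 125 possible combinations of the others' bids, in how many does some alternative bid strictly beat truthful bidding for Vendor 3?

6

Others bid (2, 2, 12): truth gives 0; bid 12 gives 1 > 0. Violating.
Others bid (2, 8, 2): truth gives 0; bid 12 gives 2 > 0. Violating.
Others bid (2, 8, 8): truth gives 0; bid 12 gives 1 > 0. Violating.
Others bid (8, 2, 2): truth gives 0; bid 12 gives 2 > 0. Violating.
Others bid (2, 2, 2): truth gives 5; no alternative beats it.
Others bid (2, 2, 8): truth gives 3; no alternative beats it.
(Checking all 125 profiles: 6 have a profitable deviation, 119 do not.)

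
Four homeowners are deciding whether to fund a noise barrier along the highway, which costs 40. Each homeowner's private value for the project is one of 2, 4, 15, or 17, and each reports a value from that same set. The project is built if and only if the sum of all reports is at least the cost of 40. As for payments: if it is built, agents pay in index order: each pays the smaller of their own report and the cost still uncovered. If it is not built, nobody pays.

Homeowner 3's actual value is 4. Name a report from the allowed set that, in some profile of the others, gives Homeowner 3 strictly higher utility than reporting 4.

Suppose Homeowner 1 reports 4, Homeowner 2 reports 17 and Homeowner 4 reports 17.
Report 4: project built, pays 4, utility 4 - 4 = 0.
Report 2: project built, pays 2, utility 4 - 2 = 2.
So reporting 2 beats truth here (2 > 0).

2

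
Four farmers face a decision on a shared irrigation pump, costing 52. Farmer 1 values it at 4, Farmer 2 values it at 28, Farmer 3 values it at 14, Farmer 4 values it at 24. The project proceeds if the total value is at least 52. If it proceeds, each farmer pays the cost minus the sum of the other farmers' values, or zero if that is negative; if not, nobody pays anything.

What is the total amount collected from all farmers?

16

Total value 70 ≥ cost 52, so it is built.
Farmer 1: others sum to 66; max(0, 52 - 66) = 0.
Farmer 2: others sum to 42; max(0, 52 - 42) = 10.
Farmer 3: others sum to 56; max(0, 52 - 56) = 0.
Farmer 4: others sum to 46; max(0, 52 - 46) = 6.
Total collected = 0 + 10 + 0 + 6 = 16.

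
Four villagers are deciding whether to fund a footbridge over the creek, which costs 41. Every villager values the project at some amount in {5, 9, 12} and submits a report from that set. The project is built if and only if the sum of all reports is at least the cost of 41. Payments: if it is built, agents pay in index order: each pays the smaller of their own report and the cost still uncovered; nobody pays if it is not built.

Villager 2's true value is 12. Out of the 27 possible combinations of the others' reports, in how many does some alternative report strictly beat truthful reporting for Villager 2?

4

Others report (9, 12, 12): truth gives 0; report 9 gives 3 > 0. Violating.
Others report (12, 9, 12): truth gives 0; report 9 gives 3 > 0. Violating.
Others report (12, 12, 9): truth gives 0; report 9 gives 3 > 0. Violating.
Others report (12, 12, 12): truth gives 0; report 5 gives 7 > 0. Violating.
Others report (5, 5, 5): truth gives 0; no alternative beats it.
Others report (5, 5, 9): truth gives 0; no alternative beats it.
(Checking all 27 profiles: 4 have a profitable deviation, 23 do not.)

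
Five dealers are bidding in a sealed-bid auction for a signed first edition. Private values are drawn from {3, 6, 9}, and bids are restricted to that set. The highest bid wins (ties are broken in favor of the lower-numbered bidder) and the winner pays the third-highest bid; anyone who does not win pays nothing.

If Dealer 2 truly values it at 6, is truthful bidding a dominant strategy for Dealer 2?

Consider the case where Dealer 1 bids 3, Dealer 3 bids 3, Dealer 4 bids 3 and Dealer 5 bids 9.
Truthful bid 6: loses, pays 0, utility 0.
Bid 9 instead: wins, pays 3, utility 6 - 3 = 3.
Since 3 > 0, bidding 9 is strictly better here, so truthful bidding is not dominant.

No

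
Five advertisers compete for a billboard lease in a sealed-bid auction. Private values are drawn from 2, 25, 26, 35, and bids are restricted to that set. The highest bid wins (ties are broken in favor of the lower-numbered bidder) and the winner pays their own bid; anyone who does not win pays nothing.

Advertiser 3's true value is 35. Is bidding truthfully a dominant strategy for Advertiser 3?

Consider the case where Advertiser 1 bids 2, Advertiser 2 bids 2, Advertiser 4 bids 2 and Advertiser 5 bids 2.
Truthful bid 35: wins, pays 35, utility 35 - 35 = 0.
Bid 25 instead: wins, pays 25, utility 35 - 25 = 10.
Since 10 > 0, bidding 25 is strictly better here, so truthful bidding is not dominant.

No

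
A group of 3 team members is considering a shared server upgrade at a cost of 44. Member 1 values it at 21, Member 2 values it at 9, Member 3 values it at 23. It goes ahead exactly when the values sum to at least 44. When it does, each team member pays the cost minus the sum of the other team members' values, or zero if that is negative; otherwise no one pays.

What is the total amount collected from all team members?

Total value 53 ≥ cost 44, so it is built.
Member 1: others sum to 32; max(0, 44 - 32) = 12.
Member 2: others sum to 44; max(0, 44 - 44) = 0.
Member 3: others sum to 30; max(0, 44 - 30) = 14.
Total collected = 12 + 0 + 14 = 26.

26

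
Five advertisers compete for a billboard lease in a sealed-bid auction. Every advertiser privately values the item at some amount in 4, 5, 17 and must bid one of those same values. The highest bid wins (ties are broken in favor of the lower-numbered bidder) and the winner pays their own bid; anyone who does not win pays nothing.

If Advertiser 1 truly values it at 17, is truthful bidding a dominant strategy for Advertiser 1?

No

Consider the case where Advertiser 2 bids 4, Advertiser 3 bids 4, Advertiser 4 bids 4 and Advertiser 5 bids 4.
Truthful bid 17: wins, pays 17, utility 17 - 17 = 0.
Bid 4 instead: wins, pays 4, utility 17 - 4 = 13.
Since 13 > 0, bidding 4 is strictly better here, so truthful bidding is not dominant.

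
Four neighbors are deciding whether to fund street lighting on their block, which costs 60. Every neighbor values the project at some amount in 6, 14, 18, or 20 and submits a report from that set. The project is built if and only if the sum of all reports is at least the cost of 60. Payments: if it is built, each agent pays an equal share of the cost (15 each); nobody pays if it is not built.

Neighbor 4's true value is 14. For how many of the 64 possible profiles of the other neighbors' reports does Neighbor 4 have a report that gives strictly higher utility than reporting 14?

18

Others report (6, 20, 20): truth gives -1; report 6 gives 0 > -1. Violating.
Others report (14, 14, 18): truth gives -1; report 6 gives 0 > -1. Violating.
Others report (14, 14, 20): truth gives -1; report 6 gives 0 > -1. Violating.
Others report (14, 18, 14): truth gives -1; report 6 gives 0 > -1. Violating.
Others report (6, 6, 6): truth gives 0; no alternative beats it.
Others report (6, 6, 14): truth gives 0; no alternative beats it.
(Checking all 64 profiles: 18 have a profitable deviation, 46 do not.)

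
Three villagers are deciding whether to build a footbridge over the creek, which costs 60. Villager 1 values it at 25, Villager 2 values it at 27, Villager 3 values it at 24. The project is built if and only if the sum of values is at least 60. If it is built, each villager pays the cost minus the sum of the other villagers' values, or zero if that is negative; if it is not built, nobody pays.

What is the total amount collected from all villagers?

28

Total value 76 ≥ cost 60, so it is built.
Villager 1: others sum to 51; max(0, 60 - 51) = 9.
Villager 2: others sum to 49; max(0, 60 - 49) = 11.
Villager 3: others sum to 52; max(0, 60 - 52) = 8.
Total collected = 9 + 11 + 8 = 28.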